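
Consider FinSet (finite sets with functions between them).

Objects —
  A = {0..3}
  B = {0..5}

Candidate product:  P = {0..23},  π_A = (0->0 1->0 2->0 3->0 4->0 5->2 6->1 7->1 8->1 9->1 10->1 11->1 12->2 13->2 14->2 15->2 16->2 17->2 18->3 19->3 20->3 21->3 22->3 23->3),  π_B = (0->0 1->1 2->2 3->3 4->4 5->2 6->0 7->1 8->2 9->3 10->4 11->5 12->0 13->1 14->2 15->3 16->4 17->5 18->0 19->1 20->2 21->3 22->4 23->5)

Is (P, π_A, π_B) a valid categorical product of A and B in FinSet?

Answer: NOT A VALID PRODUCT — duplicate pair at indices 14,5

Work:
|A|·|B| = 4·6 = 24;  |P| = 24
Check the pairing map k ↦ (π_A(k), π_B(k)):
  0 -> (0,0)
  1 -> (0,1)
  2 -> (0,2)
  3 -> (0,3)
  4 -> (0,4)
  5 -> (2,2)
  6 -> (1,0)
  7 -> (1,1)
  8 -> (1,2)
  9 -> (1,3)
  10 -> (1,4)
  11 -> (1,5)
  12 -> (2,0)
  13 -> (2,1)
  14 -> (2,2)  ✗ repeats pair of k=5
  15 -> (2,3)
  16 -> (2,4)
  17 -> (2,5)
  18 -> (3,0)
  19 -> (3,1)
  20 -> (3,2)
  21 -> (3,3)
  22 -> (3,4)
  23 -> (3,5)
distinct pairs in image: 23 / 24 needed
  → (2,2) hit at k=5 and k=14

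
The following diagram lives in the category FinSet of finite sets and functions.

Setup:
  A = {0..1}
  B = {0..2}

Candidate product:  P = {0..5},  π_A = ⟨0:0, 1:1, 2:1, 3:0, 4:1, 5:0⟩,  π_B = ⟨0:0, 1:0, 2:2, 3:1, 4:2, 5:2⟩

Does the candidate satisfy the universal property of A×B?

Answer: NOT A VALID PRODUCT — duplicate pair at indices 4,2

Trace:
|A|·|B| = 2·3 = 6;  |P| = 6
Check the pairing map k ↦ (π_A(k), π_B(k)):
  0 : (0,0)
  1 : (1,0)
  2 : (1,2)
  3 : (0,1)
  4 : (1,2)  ✗ repeats pair of k=2
  5 : (0,2)
distinct pairs in image: 5 / 6 needed
  → (1,2) hit at k=2 and k=4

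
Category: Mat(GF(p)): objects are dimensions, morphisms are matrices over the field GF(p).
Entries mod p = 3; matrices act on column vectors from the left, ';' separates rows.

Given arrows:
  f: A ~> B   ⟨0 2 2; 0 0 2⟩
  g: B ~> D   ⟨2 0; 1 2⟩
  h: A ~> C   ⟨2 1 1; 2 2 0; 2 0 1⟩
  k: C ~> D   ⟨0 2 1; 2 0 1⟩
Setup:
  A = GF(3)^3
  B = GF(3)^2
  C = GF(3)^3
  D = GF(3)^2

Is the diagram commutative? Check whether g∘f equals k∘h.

Answer: COMMUTES

Derivation:
1) trace f;g:
  e0=(1,0,0) f~>(0,0) g~>(0,0)
  e1=(0,1,0) f~>(2,0) g~>(1,2)
  e2=(0,0,1) f~>(2,2) g~>(1,0)
  composite₁ = ⟨0 1 1; 0 2 0⟩
2) trace h;k:
  e0=(1,0,0) h~>(2,2,2) k~>(0,0)
  e1=(0,1,0) h~>(1,2,0) k~>(1,2)
  e2=(0,0,1) h~>(1,0,1) k~>(1,0)
  composite₂ = ⟨0 1 1; 0 2 0⟩
Equal? YES — commutes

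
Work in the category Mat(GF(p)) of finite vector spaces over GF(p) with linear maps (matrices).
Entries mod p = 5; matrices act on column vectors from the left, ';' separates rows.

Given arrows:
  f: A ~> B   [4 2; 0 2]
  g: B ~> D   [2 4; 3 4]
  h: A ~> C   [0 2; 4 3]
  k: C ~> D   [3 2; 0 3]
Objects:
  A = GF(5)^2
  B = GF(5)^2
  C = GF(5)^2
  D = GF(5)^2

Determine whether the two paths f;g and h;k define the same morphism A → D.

Answer: COMMUTES

Derivation:
1) trace f;g:
  e0=⟨1,0⟩ f~>⟨4,0⟩ g~>⟨3,2⟩
  e1=⟨0,1⟩ f~>⟨2,2⟩ g~>⟨2,4⟩
  result₁ = [3 2; 2 4]
2) trace h;k:
  e0=⟨1,0⟩ h~>⟨0,4⟩ k~>⟨3,2⟩
  e1=⟨0,1⟩ h~>⟨2,3⟩ k~>⟨2,4⟩
  result₂ = [3 2; 2 4]
Equal? same morphism ✓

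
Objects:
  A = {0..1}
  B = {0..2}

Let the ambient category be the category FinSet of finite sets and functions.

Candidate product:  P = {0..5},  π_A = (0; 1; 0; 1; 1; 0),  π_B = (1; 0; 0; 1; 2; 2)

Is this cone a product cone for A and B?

|A|·|B| = 2·3 = 6;  |P| = 6
Check the pairing map k ↦ (π_A(k), π_B(k)):
  0 -> (0,1)
  1 -> (1,0)
  2 -> (0,0)
  3 -> (1,1)
  4 -> (1,2)
  5 -> (0,2)
distinct pairs in image: 6 / 6 needed
  → bijection onto A×B; projections well-typed.

Answer: VALID PRODUCT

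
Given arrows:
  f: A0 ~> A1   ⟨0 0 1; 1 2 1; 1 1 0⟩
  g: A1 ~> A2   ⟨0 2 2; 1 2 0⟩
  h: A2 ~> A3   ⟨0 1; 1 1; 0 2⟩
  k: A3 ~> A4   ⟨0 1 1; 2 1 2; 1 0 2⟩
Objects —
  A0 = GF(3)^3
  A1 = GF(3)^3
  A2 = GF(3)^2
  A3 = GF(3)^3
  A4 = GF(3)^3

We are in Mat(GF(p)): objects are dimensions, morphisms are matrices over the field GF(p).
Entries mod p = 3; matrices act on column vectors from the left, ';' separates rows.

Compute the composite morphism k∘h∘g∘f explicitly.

Answer: ⟨1 0 2; 0 1 2; 1 2 0⟩

Work:
  e0=[1,0,0] f~>[0,1,1] g~>[1,2] h~>[2,0,1] k~>[1,0,1]
  e1=[0,1,0] f~>[0,2,1] g~>[0,1] h~>[1,1,2] k~>[0,1,2]
  e2=[0,0,1] f~>[1,1,0] g~>[2,0] h~>[0,2,0] k~>[2,2,0]
result: ⟨1 0 2; 0 1 2; 1 2 0⟩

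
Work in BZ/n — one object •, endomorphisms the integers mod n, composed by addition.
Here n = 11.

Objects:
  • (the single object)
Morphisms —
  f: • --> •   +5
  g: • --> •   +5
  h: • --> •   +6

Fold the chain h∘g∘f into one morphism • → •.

Answer: +5

Derivation:
  0 +5≡5 +5≡10 +6≡5  (mod 11)
result: +5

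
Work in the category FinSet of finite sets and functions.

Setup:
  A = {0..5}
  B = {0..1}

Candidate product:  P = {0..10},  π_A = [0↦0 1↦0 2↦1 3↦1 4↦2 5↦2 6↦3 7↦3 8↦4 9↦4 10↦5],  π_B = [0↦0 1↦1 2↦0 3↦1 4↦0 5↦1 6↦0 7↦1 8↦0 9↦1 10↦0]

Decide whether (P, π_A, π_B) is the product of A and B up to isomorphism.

Answer: NOT A VALID PRODUCT — |P|=11 ≠ |A|·|B|=12

Work:
|A|·|B| = 6·2 = 12;  |P| = 11
  → cardinalities differ; no bijection possible.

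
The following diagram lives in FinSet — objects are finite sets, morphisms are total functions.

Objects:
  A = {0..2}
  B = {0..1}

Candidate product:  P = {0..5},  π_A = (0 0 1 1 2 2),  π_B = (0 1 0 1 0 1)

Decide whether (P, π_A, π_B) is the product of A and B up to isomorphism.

Answer: VALID PRODUCT

Derivation:
|A|·|B| = 3·2 = 6;  |P| = 6
Check the pairing map k ↦ (π_A(k), π_B(k)):
  0 ↦ (0,0)
  1 ↦ (0,1)
  2 ↦ (1,0)
  3 ↦ (1,1)
  4 ↦ (2,0)
  5 ↦ (2,1)
distinct pairs in image: 6 / 6 needed
  → bijection onto A×B; projections well-typed.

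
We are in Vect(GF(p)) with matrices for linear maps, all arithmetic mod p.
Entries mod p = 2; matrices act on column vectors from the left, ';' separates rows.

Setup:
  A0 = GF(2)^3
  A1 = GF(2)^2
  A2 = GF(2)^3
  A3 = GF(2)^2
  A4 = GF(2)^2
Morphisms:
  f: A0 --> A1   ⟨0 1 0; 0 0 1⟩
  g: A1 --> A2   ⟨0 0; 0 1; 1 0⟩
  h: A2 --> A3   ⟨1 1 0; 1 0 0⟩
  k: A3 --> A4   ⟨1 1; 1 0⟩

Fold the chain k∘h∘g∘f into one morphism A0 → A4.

  e0=(1,0,0) f-->(0,0) g-->(0,0,0) h-->(0,0) k-->(0,0)
  e1=(0,1,0) f-->(1,0) g-->(0,0,1) h-->(0,0) k-->(0,0)
  e2=(0,0,1) f-->(0,1) g-->(0,1,0) h-->(1,0) k-->(1,1)
⟦path⟧: ⟨0 0 1; 0 0 1⟩

Answer: ⟨0 0 1; 0 0 1⟩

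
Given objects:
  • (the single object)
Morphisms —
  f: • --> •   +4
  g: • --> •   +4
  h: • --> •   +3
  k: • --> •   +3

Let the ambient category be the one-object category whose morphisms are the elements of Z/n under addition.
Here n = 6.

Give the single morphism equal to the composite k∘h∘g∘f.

Answer: +2

Work:
  0 +4≡4 +4≡2 +3≡5 +3≡2  (mod 6)
result: +2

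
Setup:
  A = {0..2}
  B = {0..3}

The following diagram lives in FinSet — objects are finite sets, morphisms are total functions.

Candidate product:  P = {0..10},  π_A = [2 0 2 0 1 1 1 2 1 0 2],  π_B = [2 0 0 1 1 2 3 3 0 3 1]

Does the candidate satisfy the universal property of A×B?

Answer: NOT A VALID PRODUCT — |P|=11 ≠ |A|·|B|=12

Derivation:
|A|·|B| = 3·4 = 12;  |P| = 11
  → cardinalities differ; no bijection possible.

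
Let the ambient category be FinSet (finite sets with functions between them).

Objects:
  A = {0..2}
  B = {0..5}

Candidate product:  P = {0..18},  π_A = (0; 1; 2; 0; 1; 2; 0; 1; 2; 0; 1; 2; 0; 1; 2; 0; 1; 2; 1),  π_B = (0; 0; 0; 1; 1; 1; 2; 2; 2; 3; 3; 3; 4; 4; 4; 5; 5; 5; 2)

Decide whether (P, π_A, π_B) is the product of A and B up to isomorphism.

|A|·|B| = 3·6 = 18;  |P| = 19
  → cardinalities differ; no bijection possible.

Answer: NOT A VALID PRODUCT — |P|=19 ≠ |A|·|B|=18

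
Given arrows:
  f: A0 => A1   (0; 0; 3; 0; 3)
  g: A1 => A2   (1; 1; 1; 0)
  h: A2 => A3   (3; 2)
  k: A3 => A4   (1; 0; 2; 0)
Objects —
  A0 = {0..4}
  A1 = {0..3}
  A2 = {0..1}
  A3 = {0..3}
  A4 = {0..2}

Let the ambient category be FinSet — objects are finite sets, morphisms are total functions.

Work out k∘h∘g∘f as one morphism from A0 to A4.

  0 f=>0 g=>1 h=>2 k=>2
  1 f=>0 g=>1 h=>2 k=>2
  2 f=>3 g=>0 h=>3 k=>0
  3 f=>0 g=>1 h=>2 k=>2
  4 f=>3 g=>0 h=>3 k=>0
⟦path⟧: (2; 2; 0; 2; 0)

Answer: (2; 2; 0; 2; 0)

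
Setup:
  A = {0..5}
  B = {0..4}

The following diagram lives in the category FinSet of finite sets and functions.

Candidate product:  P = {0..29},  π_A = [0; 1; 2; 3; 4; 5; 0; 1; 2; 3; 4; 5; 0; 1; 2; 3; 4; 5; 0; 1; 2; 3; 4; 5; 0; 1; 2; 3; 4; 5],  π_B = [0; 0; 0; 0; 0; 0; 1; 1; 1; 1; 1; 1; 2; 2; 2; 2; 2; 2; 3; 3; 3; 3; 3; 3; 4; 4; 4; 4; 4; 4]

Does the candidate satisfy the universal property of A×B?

|A|·|B| = 6·5 = 30;  |P| = 30
Check the pairing map k ↦ (π_A(k), π_B(k)):
  0 ↦ (0,0)
  1 ↦ (1,0)
  2 ↦ (2,0)
  3 ↦ (3,0)
  4 ↦ (4,0)
  5 ↦ (5,0)
  6 ↦ (0,1)
  7 ↦ (1,1)
  8 ↦ (2,1)
  9 ↦ (3,1)
  10 ↦ (4,1)
  11 ↦ (5,1)
  12 ↦ (0,2)
  13 ↦ (1,2)
  14 ↦ (2,2)
  15 ↦ (3,2)
  16 ↦ (4,2)
  17 ↦ (5,2)
  18 ↦ (0,3)
  19 ↦ (1,3)
  20 ↦ (2,3)
  21 ↦ (3,3)
  22 ↦ (4,3)
  23 ↦ (5,3)
  24 ↦ (0,4)
  25 ↦ (1,4)
  26 ↦ (2,4)
  27 ↦ (3,4)
  28 ↦ (4,4)
  29 ↦ (5,4)
distinct pairs in image: 30 / 30 needed
  → bijection onto A×B; projections well-typed.

Answer: VALID PRODUCT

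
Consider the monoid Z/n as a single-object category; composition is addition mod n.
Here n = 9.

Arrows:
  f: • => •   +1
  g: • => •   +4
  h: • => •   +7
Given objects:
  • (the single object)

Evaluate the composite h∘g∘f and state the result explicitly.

Answer: +3

Trace:
  0 +1≡1 +4≡5 +7≡3  (mod 9)
⟦path⟧: +3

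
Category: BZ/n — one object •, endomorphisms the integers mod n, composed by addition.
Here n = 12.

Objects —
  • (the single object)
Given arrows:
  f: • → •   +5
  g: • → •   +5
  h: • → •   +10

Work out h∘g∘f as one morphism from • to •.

  0 +5≡5 +5≡10 +10≡8  (mod 12)
result: +8

Answer: +8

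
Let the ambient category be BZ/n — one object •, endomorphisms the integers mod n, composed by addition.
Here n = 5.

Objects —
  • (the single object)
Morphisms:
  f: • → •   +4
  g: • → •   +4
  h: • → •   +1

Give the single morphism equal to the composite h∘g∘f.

Answer: +4

Trace:
  0 +4≡4 +4≡3 +1≡4  (mod 5)
result: +4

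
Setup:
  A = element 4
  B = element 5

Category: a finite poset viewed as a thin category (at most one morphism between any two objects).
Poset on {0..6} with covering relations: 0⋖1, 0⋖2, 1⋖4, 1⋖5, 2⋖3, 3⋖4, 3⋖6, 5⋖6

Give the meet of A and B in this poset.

{x : x≤A ∧ x≤B} = {0,1}  (A=4, B=5)
  0 ≤ 1
  1 ≤ 1
glb = 1

Answer: A∧B = 1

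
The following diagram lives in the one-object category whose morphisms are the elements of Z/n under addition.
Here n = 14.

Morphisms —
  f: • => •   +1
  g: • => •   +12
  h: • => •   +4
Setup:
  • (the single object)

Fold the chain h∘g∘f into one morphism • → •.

Answer: +3

Work:
  0 +1≡1 +12≡13 +4≡3  (mod 14)
composite: +3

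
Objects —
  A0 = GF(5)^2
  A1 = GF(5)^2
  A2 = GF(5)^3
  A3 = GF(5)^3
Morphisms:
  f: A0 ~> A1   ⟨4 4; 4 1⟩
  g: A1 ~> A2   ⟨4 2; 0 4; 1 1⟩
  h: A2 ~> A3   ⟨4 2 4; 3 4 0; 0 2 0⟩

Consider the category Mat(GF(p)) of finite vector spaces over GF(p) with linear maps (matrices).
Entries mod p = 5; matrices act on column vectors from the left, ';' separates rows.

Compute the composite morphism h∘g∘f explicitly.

Answer: ⟨0 0; 1 0; 2 3⟩

Derivation:
  e0=[1,0] f~>[4,4] g~>[4,1,3] h~>[0,1,2]
  e1=[0,1] f~>[4,1] g~>[3,4,0] h~>[0,0,3]
result: ⟨0 0; 1 0; 2 3⟩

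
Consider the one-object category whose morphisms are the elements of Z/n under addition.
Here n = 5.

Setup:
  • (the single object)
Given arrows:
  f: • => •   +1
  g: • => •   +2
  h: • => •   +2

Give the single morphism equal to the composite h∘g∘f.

  0 +1≡1 +2≡3 +2≡0  (mod 5)
⟦path⟧: +0

Answer: +0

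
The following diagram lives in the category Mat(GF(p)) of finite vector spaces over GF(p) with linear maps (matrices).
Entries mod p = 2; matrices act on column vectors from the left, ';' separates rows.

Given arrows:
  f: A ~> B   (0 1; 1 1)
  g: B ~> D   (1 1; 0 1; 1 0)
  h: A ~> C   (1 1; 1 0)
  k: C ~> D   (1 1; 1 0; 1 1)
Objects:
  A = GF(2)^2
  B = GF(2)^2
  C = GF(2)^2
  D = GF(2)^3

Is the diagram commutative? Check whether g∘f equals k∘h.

Answer: DOES NOT COMMUTE

Work:
Along f;g (path 1):
  e0=[1,0] f~>[0,1] g~>[1,1,0]
  e1=[0,1] f~>[1,1] g~>[0,1,1]
  result₁ = (1 0; 1 1; 0 1)
Along h;k (path 2):
  e0=[1,0] h~>[1,1] k~>[0,1,0]
  e1=[0,1] h~>[1,0] k~>[1,1,1]
  result₂ = (0 1; 1 1; 0 1)
Equal? NO — does not commute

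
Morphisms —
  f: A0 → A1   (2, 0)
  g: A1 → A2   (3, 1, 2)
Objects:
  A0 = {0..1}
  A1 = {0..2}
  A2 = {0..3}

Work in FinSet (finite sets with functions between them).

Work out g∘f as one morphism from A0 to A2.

  0 f→2 g→2
  1 f→0 g→3
composite: (2, 3)

Answer: (2, 3)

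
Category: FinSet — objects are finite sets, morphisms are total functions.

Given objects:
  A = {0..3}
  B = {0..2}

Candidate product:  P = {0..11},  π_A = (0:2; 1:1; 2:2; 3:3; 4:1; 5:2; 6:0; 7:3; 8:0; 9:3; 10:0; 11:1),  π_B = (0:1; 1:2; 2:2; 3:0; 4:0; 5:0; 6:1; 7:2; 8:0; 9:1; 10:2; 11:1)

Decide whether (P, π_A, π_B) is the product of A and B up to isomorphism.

|A|·|B| = 4·3 = 12;  |P| = 12
Check the pairing map k ↦ (π_A(k), π_B(k)):
  0 : (2,1)
  1 : (1,2)
  2 : (2,2)
  3 : (3,0)
  4 : (1,0)
  5 : (2,0)
  6 : (0,1)
  7 : (3,2)
  8 : (0,0)
  9 : (3,1)
  10 : (0,2)
  11 : (1,1)
distinct pairs in image: 12 / 12 needed
  → bijection onto A×B; projections well-typed.

Answer: VALID PRODUCT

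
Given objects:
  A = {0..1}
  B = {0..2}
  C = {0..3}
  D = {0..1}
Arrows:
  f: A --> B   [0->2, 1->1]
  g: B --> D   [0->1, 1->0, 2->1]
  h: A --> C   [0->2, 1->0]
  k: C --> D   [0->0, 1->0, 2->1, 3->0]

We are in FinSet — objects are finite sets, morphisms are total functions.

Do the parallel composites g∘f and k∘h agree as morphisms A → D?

Answer: COMMUTES

Work:
Path 1 = f;g:
  0 f-->2 g-->1
  1 f-->1 g-->0
  composite₁ = [0->1, 1->0]
Path 2 = h;k:
  0 h-->2 k-->1
  1 h-->0 k-->0
  composite₂ = [0->1, 1->0]
Equal? YES — commutes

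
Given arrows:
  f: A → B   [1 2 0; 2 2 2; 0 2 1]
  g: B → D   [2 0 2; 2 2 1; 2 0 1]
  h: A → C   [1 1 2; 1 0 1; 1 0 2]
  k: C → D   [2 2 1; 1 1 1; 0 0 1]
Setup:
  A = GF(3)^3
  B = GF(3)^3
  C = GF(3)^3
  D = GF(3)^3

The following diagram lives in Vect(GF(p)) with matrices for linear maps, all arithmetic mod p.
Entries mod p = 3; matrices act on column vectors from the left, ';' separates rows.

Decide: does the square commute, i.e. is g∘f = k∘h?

Answer: DOES NOT COMMUTE

Trace:
1) trace f;g:
  e0=[1,0,0] f→[1,2,0] g→[2,0,2]
  e1=[0,1,0] f→[2,2,2] g→[2,1,0]
  e2=[0,0,1] f→[0,2,1] g→[2,2,1]
  composite₁ = [2 2 2; 0 1 2; 2 0 1]
2) trace h;k:
  e0=[1,0,0] h→[1,1,1] k→[2,0,1]
  e1=[0,1,0] h→[1,0,0] k→[2,1,0]
  e2=[0,0,1] h→[2,1,2] k→[2,2,2]
  composite₂ = [2 2 2; 0 1 2; 1 0 2]
Equal? distinct morphisms ✗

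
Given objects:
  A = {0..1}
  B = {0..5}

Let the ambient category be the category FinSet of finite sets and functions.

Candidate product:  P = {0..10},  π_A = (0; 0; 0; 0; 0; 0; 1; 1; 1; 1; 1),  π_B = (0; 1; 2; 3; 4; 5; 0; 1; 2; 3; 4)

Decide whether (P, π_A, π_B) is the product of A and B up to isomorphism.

|A|·|B| = 2·6 = 12;  |P| = 11
  → cardinalities differ; no bijection possible.

Answer: NOT A VALID PRODUCT — |P|=11 ≠ |A|·|B|=12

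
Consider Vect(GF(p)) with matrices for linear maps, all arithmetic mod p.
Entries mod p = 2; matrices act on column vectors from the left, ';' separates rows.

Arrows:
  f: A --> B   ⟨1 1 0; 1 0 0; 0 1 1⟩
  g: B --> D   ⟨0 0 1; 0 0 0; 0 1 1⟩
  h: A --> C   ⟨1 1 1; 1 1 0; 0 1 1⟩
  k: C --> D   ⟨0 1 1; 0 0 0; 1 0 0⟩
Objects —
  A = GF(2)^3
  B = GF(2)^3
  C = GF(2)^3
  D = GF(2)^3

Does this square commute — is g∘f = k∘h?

1) trace f;g:
  e0=[1,0,0] f-->[1,1,0] g-->[0,0,1]
  e1=[0,1,0] f-->[1,0,1] g-->[1,0,1]
  e2=[0,0,1] f-->[0,0,1] g-->[1,0,1]
  result₁ = ⟨0 1 1; 0 0 0; 1 1 1⟩
2) trace h;k:
  e0=[1,0,0] h-->[1,1,0] k-->[1,0,1]
  e1=[0,1,0] h-->[1,1,1] k-->[0,0,1]
  e2=[0,0,1] h-->[1,0,1] k-->[1,0,1]
  result₂ = ⟨1 0 1; 0 0 0; 1 1 1⟩
Equal? differ; not commutative

Answer: DOES NOT COMMUTE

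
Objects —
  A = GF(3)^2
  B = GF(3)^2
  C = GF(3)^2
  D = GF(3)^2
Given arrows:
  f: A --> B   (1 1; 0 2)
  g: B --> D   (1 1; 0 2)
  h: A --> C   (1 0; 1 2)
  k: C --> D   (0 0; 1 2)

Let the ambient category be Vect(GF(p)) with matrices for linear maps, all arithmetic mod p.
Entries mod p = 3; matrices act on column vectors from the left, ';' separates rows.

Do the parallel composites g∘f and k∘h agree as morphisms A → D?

Answer: DOES NOT COMMUTE

Derivation:
Along f;g (path 1):
  e0=[1,0] f-->[1,0] g-->[1,0]
  e1=[0,1] f-->[1,2] g-->[0,1]
  result₁ = (1 0; 0 1)
Along h;k (path 2):
  e0=[1,0] h-->[1,1] k-->[0,0]
  e1=[0,1] h-->[0,2] k-->[0,1]
  result₂ = (0 0; 0 1)
Equal? differ; not commutative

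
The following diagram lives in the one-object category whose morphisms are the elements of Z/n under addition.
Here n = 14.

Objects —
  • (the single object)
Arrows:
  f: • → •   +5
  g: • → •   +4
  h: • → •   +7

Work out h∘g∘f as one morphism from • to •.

Answer: +2

Work:
  0 +5≡5 +4≡9 +7≡2  (mod 14)
result: +2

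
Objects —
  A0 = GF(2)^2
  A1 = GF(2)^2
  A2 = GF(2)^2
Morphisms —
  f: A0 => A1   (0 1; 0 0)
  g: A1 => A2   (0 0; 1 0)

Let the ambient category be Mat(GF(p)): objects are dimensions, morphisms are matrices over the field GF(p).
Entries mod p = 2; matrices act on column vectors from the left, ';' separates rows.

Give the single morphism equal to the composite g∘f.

  e0=[1,0] f=>[0,0] g=>[0,0]
  e1=[0,1] f=>[1,0] g=>[0,1]
result: (0 0; 0 1)

Answer: (0 0; 0 1)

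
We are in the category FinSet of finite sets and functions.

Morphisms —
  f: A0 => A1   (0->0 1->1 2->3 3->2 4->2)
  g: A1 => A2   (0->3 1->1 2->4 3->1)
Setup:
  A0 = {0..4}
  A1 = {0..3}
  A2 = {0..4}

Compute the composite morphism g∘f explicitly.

Answer: (0->3 1->1 2->1 3->4 4->4)

Work:
  0 f=>0 g=>3
  1 f=>1 g=>1
  2 f=>3 g=>1
  3 f=>2 g=>4
  4 f=>2 g=>4
composite: (0->3 1->1 2->1 3->4 4->4)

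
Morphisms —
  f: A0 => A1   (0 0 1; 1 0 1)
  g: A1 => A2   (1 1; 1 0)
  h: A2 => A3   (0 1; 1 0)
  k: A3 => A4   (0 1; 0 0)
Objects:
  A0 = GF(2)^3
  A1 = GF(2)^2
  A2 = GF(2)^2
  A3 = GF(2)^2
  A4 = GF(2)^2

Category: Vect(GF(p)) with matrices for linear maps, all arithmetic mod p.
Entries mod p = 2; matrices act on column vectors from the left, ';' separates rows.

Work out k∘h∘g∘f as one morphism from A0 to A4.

  e0=(1,0,0) f=>(0,1) g=>(1,0) h=>(0,1) k=>(1,0)
  e1=(0,1,0) f=>(0,0) g=>(0,0) h=>(0,0) k=>(0,0)
  e2=(0,0,1) f=>(1,1) g=>(0,1) h=>(1,0) k=>(0,0)
result: (1 0 0; 0 0 0)

Answer: (1 0 0; 0 0 0)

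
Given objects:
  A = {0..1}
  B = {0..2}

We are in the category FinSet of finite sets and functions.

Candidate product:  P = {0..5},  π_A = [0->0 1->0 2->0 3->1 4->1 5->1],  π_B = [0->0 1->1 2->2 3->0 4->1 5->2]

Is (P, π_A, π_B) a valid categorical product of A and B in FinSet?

Answer: VALID PRODUCT

Trace:
|A|·|B| = 2·3 = 6;  |P| = 6
Check the pairing map k ↦ (π_A(k), π_B(k)):
  0 -> (0,0)
  1 -> (0,1)
  2 -> (0,2)
  3 -> (1,0)
  4 -> (1,1)
  5 -> (1,2)
distinct pairs in image: 6 / 6 needed
  → bijection onto A×B; projections well-typed.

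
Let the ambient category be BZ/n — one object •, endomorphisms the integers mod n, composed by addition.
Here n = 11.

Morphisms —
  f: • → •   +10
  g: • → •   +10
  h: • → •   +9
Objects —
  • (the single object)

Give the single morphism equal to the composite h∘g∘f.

Answer: +7

Derivation:
  0 +10≡10 +10≡9 +9≡7  (mod 11)
⟦path⟧: +7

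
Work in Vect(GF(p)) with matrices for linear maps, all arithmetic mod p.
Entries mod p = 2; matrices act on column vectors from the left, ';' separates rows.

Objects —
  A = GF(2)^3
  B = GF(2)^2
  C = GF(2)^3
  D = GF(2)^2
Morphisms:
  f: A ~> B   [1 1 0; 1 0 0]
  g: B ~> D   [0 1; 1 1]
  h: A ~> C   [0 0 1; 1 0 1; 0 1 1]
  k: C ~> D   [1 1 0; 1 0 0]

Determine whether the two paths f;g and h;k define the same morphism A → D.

1) trace f;g:
  e0=⟨1,0,0⟩ f~>⟨1,1⟩ g~>⟨1,0⟩
  e1=⟨0,1,0⟩ f~>⟨1,0⟩ g~>⟨0,1⟩
  e2=⟨0,0,1⟩ f~>⟨0,0⟩ g~>⟨0,0⟩
  composite₁ = [1 0 0; 0 1 0]
2) trace h;k:
  e0=⟨1,0,0⟩ h~>⟨0,1,0⟩ k~>⟨1,0⟩
  e1=⟨0,1,0⟩ h~>⟨0,0,1⟩ k~>⟨0,0⟩
  e2=⟨0,0,1⟩ h~>⟨1,1,1⟩ k~>⟨0,1⟩
  composite₂ = [1 0 0; 0 0 1]
Equal? distinct morphisms ✗

Answer: DOES NOT COMMUTE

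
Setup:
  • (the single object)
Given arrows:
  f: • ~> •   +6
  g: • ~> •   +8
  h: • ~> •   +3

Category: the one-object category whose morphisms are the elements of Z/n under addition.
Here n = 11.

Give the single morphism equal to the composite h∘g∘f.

Answer: +6

Trace:
  0 +6≡6 +8≡3 +3≡6  (mod 11)
⟦path⟧: +6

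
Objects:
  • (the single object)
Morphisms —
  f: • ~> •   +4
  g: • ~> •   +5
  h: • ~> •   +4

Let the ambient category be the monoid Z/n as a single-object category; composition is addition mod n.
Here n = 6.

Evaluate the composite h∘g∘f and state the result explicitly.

  0 +4≡4 +5≡3 +4≡1  (mod 6)
⟦path⟧: +1

Answer: +1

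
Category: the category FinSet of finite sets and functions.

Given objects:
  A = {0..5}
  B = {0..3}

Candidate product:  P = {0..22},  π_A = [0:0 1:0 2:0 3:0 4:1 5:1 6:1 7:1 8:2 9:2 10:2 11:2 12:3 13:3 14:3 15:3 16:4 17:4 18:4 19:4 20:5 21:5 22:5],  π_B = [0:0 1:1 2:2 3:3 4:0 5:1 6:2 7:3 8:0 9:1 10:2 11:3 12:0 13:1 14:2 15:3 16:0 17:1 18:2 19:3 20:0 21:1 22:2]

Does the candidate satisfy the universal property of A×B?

|A|·|B| = 6·4 = 24;  |P| = 23
  → cardinalities differ; no bijection possible.

Answer: NOT A VALID PRODUCT — |P|=23 ≠ |A|·|B|=24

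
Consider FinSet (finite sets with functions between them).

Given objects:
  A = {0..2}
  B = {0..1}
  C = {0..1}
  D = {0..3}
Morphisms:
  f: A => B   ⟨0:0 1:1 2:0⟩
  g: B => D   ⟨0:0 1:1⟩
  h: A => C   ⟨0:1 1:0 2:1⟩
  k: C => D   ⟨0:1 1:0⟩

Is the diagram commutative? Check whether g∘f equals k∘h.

Path 1 = f;g:
  0 f=>0 g=>0
  1 f=>1 g=>1
  2 f=>0 g=>0
  ⟦path⟧₁ = ⟨0:0 1:1 2:0⟩
Path 2 = h;k:
  0 h=>1 k=>0
  1 h=>0 k=>1
  2 h=>1 k=>0
  ⟦path⟧₂ = ⟨0:0 1:1 2:0⟩
Equal? same morphism ✓

Answer: COMMUTES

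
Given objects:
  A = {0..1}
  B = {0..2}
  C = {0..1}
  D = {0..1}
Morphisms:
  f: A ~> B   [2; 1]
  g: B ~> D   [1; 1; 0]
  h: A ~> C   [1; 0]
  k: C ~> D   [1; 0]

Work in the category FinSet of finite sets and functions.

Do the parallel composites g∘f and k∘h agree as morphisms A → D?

Path 1 = f;g:
  0 f~>2 g~>0
  1 f~>1 g~>1
  ⟦path⟧₁ = [0; 1]
Path 2 = h;k:
  0 h~>1 k~>0
  1 h~>0 k~>1
  ⟦path⟧₂ = [0; 1]
Equal? equal; square commutes

Answer: COMMUTES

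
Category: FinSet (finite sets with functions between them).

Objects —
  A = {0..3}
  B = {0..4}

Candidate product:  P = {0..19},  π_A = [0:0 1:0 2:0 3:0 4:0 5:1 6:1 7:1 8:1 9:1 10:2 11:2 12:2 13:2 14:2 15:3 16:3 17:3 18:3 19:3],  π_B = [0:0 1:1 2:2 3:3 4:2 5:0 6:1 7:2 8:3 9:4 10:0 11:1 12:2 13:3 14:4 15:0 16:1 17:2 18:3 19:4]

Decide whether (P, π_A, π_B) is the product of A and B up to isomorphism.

|A|·|B| = 4·5 = 20;  |P| = 20
Check the pairing map k ↦ (π_A(k), π_B(k)):
  0 : (0,0)
  1 : (0,1)
  2 : (0,2)
  3 : (0,3)
  4 : (0,2)  ✗ repeats pair of k=2
  5 : (1,0)
  6 : (1,1)
  7 : (1,2)
  8 : (1,3)
  9 : (1,4)
  10 : (2,0)
  11 : (2,1)
  12 : (2,2)
  13 : (2,3)
  14 : (2,4)
  15 : (3,0)
  16 : (3,1)
  17 : (3,2)
  18 : (3,3)
  19 : (3,4)
distinct pairs in image: 19 / 20 needed
  → (0,2) hit at k=2 and k=4

Answer: NOT A VALID PRODUCT — duplicate pair at indices 2,4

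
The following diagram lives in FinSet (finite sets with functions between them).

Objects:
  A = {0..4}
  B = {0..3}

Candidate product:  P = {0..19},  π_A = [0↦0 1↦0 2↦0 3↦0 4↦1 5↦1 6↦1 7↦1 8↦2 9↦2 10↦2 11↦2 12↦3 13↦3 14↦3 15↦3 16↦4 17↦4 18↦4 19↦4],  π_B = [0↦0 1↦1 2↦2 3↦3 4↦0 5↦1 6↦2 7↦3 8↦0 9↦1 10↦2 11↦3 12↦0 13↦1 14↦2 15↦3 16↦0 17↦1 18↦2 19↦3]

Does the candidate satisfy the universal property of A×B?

|A|·|B| = 5·4 = 20;  |P| = 20
Check the pairing map k ↦ (π_A(k), π_B(k)):
  0 ↦ (0,0)
  1 ↦ (0,1)
  2 ↦ (0,2)
  3 ↦ (0,3)
  4 ↦ (1,0)
  5 ↦ (1,1)
  6 ↦ (1,2)
  7 ↦ (1,3)
  8 ↦ (2,0)
  9 ↦ (2,1)
  10 ↦ (2,2)
  11 ↦ (2,3)
  12 ↦ (3,0)
  13 ↦ (3,1)
  14 ↦ (3,2)
  15 ↦ (3,3)
  16 ↦ (4,0)
  17 ↦ (4,1)
  18 ↦ (4,2)
  19 ↦ (4,3)
distinct pairs in image: 20 / 20 needed
  → bijection onto A×B; projections well-typed.

Answer: VALID PRODUCT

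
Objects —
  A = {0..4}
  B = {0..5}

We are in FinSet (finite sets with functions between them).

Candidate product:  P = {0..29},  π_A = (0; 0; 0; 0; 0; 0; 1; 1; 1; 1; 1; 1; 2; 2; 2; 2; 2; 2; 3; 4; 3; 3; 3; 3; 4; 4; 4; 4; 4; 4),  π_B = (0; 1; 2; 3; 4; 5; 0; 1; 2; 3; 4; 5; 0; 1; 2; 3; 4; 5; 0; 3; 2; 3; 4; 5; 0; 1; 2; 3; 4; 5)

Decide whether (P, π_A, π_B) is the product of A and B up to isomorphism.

Answer: NOT A VALID PRODUCT — duplicate pair at indices 27,19

Work:
|A|·|B| = 5·6 = 30;  |P| = 30
Check the pairing map k ↦ (π_A(k), π_B(k)):
  0 : (0,0)
  1 : (0,1)
  2 : (0,2)
  3 : (0,3)
  4 : (0,4)
  5 : (0,5)
  6 : (1,0)
  7 : (1,1)
  8 : (1,2)
  9 : (1,3)
  10 : (1,4)
  11 : (1,5)
  12 : (2,0)
  13 : (2,1)
  14 : (2,2)
  15 : (2,3)
  16 : (2,4)
  17 : (2,5)
  18 : (3,0)
  19 : (4,3)
  20 : (3,2)
  21 : (3,3)
  22 : (3,4)
  23 : (3,5)
  24 : (4,0)
  25 : (4,1)
  26 : (4,2)
  27 : (4,3)  ✗ repeats pair of k=19
  28 : (4,4)
  29 : (4,5)
distinct pairs in image: 29 / 30 needed
  → (4,3) hit at k=19 and k=27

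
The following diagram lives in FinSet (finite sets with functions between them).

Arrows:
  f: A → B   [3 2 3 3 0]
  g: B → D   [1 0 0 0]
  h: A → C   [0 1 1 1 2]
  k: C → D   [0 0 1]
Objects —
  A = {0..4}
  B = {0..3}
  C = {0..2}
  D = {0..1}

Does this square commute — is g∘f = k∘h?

Answer: COMMUTES

Derivation:
Along f;g (path 1):
  0 f→3 g→0
  1 f→2 g→0
  2 f→3 g→0
  3 f→3 g→0
  4 f→0 g→1
  result₁ = [0 0 0 0 1]
Along h;k (path 2):
  0 h→0 k→0
  1 h→1 k→0
  2 h→1 k→0
  3 h→1 k→0
  4 h→2 k→1
  result₂ = [0 0 0 0 1]
Equal? equal; square commutes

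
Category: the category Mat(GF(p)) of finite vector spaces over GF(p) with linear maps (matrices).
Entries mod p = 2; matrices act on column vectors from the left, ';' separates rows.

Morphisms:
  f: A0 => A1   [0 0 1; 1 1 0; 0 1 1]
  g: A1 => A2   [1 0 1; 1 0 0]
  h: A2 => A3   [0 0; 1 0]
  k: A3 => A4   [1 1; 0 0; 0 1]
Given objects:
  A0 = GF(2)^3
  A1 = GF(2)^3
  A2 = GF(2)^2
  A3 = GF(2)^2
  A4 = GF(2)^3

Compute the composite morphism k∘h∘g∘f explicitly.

Answer: [0 1 0; 0 0 0; 0 1 0]

Trace:
  e0=⟨1,0,0⟩ f=>⟨0,1,0⟩ g=>⟨0,0⟩ h=>⟨0,0⟩ k=>⟨0,0,0⟩
  e1=⟨0,1,0⟩ f=>⟨0,1,1⟩ g=>⟨1,0⟩ h=>⟨0,1⟩ k=>⟨1,0,1⟩
  e2=⟨0,0,1⟩ f=>⟨1,0,1⟩ g=>⟨0,1⟩ h=>⟨0,0⟩ k=>⟨0,0,0⟩
composite: [0 1 0; 0 0 0; 0 1 0]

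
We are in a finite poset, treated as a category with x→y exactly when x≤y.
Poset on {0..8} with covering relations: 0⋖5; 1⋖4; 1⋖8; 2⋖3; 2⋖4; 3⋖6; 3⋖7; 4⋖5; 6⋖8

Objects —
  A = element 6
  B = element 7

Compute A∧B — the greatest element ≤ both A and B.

Answer: A∧B = 3

Work:
Lower bounds of A=6 and B=7: {2,3}
  2 ≤ 3
  3 ≤ 3
glb = 3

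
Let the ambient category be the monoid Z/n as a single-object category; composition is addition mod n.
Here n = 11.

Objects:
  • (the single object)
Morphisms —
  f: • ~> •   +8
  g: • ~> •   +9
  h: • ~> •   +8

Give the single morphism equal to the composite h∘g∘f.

  0 +8≡8 +9≡6 +8≡3  (mod 11)
result: +3

Answer: +3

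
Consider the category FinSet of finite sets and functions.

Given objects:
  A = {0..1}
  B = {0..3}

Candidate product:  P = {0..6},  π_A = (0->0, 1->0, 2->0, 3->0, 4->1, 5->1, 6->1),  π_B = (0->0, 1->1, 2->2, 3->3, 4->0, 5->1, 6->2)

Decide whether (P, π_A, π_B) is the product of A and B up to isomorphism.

|A|·|B| = 2·4 = 8;  |P| = 7
  → cardinalities differ; no bijection possible.

Answer: NOT A VALID PRODUCT — |P|=7 ≠ |A|·|B|=8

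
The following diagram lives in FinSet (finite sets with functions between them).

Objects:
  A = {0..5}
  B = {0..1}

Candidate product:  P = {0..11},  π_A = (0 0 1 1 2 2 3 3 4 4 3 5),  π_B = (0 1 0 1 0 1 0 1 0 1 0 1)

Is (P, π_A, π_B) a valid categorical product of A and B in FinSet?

Answer: NOT A VALID PRODUCT — duplicate pair at indices 6,10

Work:
|A|·|B| = 6·2 = 12;  |P| = 12
Check the pairing map k ↦ (π_A(k), π_B(k)):
  0 -> (0,0)
  1 -> (0,1)
  2 -> (1,0)
  3 -> (1,1)
  4 -> (2,0)
  5 -> (2,1)
  6 -> (3,0)
  7 -> (3,1)
  8 -> (4,0)
  9 -> (4,1)
  10 -> (3,0)  ✗ repeats pair of k=6
  11 -> (5,1)
distinct pairs in image: 11 / 12 needed
  → (3,0) hit at k=6 and k=10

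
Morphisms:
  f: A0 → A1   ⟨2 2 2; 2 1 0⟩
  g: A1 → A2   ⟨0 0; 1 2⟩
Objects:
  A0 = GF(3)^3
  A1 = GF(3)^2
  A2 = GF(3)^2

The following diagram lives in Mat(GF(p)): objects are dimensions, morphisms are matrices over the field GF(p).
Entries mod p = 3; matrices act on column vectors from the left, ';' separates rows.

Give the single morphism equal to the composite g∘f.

  e0=⟨1,0,0⟩ f→⟨2,2⟩ g→⟨0,0⟩
  e1=⟨0,1,0⟩ f→⟨2,1⟩ g→⟨0,1⟩
  e2=⟨0,0,1⟩ f→⟨2,0⟩ g→⟨0,2⟩
result: ⟨0 0 0; 0 1 2⟩

Answer: ⟨0 0 0; 0 1 2⟩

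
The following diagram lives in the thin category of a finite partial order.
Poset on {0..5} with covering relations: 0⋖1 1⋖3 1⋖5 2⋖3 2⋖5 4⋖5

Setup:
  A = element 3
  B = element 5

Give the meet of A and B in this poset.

Answer: NO MEET EXISTS

Derivation:
Lower bounds of A=3 and B=5: {0,1,2}
  maximal lower bounds 1 and 2 are incomparable: neither 1<=2 nor 2<=1
→ no greatest lower bound exists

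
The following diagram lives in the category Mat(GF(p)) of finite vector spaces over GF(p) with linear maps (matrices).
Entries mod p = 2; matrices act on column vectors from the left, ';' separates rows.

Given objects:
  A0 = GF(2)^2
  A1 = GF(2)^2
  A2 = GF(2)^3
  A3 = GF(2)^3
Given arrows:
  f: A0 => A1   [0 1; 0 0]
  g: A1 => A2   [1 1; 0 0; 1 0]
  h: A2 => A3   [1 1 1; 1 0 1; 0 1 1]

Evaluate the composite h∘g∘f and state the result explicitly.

Answer: [0 0; 0 0; 0 1]

Derivation:
  e0=(1,0) f=>(0,0) g=>(0,0,0) h=>(0,0,0)
  e1=(0,1) f=>(1,0) g=>(1,0,1) h=>(0,0,1)
⟦path⟧: [0 0; 0 0; 0 1]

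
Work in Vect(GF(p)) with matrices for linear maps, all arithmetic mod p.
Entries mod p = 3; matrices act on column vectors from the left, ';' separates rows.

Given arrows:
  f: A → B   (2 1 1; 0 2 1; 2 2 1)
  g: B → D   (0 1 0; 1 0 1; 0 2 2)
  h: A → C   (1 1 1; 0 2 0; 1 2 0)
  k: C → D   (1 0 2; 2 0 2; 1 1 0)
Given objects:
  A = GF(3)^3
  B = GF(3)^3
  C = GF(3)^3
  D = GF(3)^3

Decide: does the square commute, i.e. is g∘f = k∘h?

Answer: DOES NOT COMMUTE

Work:
1) trace f;g:
  e0=(1,0,0) f→(2,0,2) g→(0,1,1)
  e1=(0,1,0) f→(1,2,2) g→(2,0,2)
  e2=(0,0,1) f→(1,1,1) g→(1,2,1)
  result₁ = (0 2 1; 1 0 2; 1 2 1)
2) trace h;k:
  e0=(1,0,0) h→(1,0,1) k→(0,1,1)
  e1=(0,1,0) h→(1,2,2) k→(2,0,0)
  e2=(0,0,1) h→(1,0,0) k→(1,2,1)
  result₂ = (0 2 1; 1 0 2; 1 0 1)
Equal? NO — does not commute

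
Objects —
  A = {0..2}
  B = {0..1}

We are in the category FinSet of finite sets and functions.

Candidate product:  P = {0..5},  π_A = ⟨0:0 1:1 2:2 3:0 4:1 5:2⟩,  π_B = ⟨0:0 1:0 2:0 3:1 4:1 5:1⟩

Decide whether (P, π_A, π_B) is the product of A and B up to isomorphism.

|A|·|B| = 3·2 = 6;  |P| = 6
Check the pairing map k ↦ (π_A(k), π_B(k)):
  0 : (0,0)
  1 : (1,0)
  2 : (2,0)
  3 : (0,1)
  4 : (1,1)
  5 : (2,1)
distinct pairs in image: 6 / 6 needed
  → bijection onto A×B; projections well-typed.

Answer: VALID PRODUCT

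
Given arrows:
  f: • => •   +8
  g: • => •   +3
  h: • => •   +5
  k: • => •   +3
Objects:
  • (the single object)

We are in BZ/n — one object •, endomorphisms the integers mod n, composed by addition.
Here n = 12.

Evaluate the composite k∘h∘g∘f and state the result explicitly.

Answer: +7

Derivation:
  0 +8≡8 +3≡11 +5≡4 +3≡7  (mod 12)
⟦path⟧: +7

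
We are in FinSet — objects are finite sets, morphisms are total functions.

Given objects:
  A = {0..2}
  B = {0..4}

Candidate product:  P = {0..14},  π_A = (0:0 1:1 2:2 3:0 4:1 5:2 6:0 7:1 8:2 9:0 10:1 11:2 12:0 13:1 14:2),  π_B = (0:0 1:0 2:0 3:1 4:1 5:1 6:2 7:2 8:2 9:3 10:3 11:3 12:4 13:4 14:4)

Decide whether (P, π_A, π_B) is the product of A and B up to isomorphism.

|A|·|B| = 3·5 = 15;  |P| = 15
Check the pairing map k ↦ (π_A(k), π_B(k)):
  0 : (0,0)
  1 : (1,0)
  2 : (2,0)
  3 : (0,1)
  4 : (1,1)
  5 : (2,1)
  6 : (0,2)
  7 : (1,2)
  8 : (2,2)
  9 : (0,3)
  10 : (1,3)
  11 : (2,3)
  12 : (0,4)
  13 : (1,4)
  14 : (2,4)
distinct pairs in image: 15 / 15 needed
  → bijection onto A×B; projections well-typed.

Answer: VALID PRODUCT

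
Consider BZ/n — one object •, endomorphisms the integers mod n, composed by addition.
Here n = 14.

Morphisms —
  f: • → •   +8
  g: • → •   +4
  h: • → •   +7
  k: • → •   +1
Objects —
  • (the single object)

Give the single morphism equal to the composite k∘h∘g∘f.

  0 +8≡8 +4≡12 +7≡5 +1≡6  (mod 14)
result: +6

Answer: +6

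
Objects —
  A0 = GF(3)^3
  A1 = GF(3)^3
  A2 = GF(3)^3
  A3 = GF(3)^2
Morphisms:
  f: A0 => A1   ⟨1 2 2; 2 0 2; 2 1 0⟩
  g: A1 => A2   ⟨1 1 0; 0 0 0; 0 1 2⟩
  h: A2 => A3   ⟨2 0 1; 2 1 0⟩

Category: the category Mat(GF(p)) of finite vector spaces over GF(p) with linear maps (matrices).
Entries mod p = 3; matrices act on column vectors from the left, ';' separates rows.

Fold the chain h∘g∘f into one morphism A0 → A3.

  e0=⟨1,0,0⟩ f=>⟨1,2,2⟩ g=>⟨0,0,0⟩ h=>⟨0,0⟩
  e1=⟨0,1,0⟩ f=>⟨2,0,1⟩ g=>⟨2,0,2⟩ h=>⟨0,1⟩
  e2=⟨0,0,1⟩ f=>⟨2,2,0⟩ g=>⟨1,0,2⟩ h=>⟨1,2⟩
⟦path⟧: ⟨0 0 1; 0 1 2⟩

Answer: ⟨0 0 1; 0 1 2⟩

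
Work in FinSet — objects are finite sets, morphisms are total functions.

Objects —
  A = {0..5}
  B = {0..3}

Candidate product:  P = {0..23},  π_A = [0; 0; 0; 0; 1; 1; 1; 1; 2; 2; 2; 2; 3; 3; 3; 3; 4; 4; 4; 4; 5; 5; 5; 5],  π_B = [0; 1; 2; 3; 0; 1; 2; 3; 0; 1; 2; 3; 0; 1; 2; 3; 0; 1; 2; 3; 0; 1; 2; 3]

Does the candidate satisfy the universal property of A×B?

Answer: VALID PRODUCT

Work:
|A|·|B| = 6·4 = 24;  |P| = 24
Check the pairing map k ↦ (π_A(k), π_B(k)):
  0 ↦ (0,0)
  1 ↦ (0,1)
  2 ↦ (0,2)
  3 ↦ (0,3)
  4 ↦ (1,0)
  5 ↦ (1,1)
  6 ↦ (1,2)
  7 ↦ (1,3)
  8 ↦ (2,0)
  9 ↦ (2,1)
  10 ↦ (2,2)
  11 ↦ (2,3)
  12 ↦ (3,0)
  13 ↦ (3,1)
  14 ↦ (3,2)
  15 ↦ (3,3)
  16 ↦ (4,0)
  17 ↦ (4,1)
  18 ↦ (4,2)
  19 ↦ (4,3)
  20 ↦ (5,0)
  21 ↦ (5,1)
  22 ↦ (5,2)
  23 ↦ (5,3)
distinct pairs in image: 24 / 24 needed
  → bijection onto A×B; projections well-typed.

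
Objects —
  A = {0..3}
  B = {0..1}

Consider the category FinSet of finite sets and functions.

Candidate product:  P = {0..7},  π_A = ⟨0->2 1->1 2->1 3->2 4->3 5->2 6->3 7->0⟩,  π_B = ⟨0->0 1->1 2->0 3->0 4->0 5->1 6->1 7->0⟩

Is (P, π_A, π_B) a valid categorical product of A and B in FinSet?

Answer: NOT A VALID PRODUCT — duplicate pair at indices 3,0

Work:
|A|·|B| = 4·2 = 8;  |P| = 8
Check the pairing map k ↦ (π_A(k), π_B(k)):
  0 -> (2,0)
  1 -> (1,1)
  2 -> (1,0)
  3 -> (2,0)  ✗ repeats pair of k=0
  4 -> (3,0)
  5 -> (2,1)
  6 -> (3,1)
  7 -> (0,0)
distinct pairs in image: 7 / 8 needed
  → (2,0) hit at k=0 and k=3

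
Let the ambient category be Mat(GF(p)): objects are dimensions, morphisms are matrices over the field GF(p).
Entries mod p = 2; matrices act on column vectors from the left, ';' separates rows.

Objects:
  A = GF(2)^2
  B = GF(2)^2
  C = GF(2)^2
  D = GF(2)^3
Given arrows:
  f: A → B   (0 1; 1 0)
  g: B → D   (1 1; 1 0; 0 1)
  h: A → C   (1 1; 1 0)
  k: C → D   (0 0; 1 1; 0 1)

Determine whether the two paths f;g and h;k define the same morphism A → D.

1) trace f;g:
  e0=[1,0] f→[0,1] g→[1,0,1]
  e1=[0,1] f→[1,0] g→[1,1,0]
  composite₁ = (1 1; 0 1; 1 0)
2) trace h;k:
  e0=[1,0] h→[1,1] k→[0,0,1]
  e1=[0,1] h→[1,0] k→[0,1,0]
  composite₂ = (0 0; 0 1; 1 0)
Equal? differ; not commutative

Answer: DOES NOT COMMUTE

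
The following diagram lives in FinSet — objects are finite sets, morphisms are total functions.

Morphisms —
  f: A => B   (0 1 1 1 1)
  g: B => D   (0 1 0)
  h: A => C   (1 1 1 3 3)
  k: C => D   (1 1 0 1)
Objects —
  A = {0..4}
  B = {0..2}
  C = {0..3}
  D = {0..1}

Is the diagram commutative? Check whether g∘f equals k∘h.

Along f;g (path 1):
  0 f=>0 g=>0
  1 f=>1 g=>1
  2 f=>1 g=>1
  3 f=>1 g=>1
  4 f=>1 g=>1
  ⟦path⟧₁ = (0 1 1 1 1)
Along h;k (path 2):
  0 h=>1 k=>1
  1 h=>1 k=>1
  2 h=>1 k=>1
  3 h=>3 k=>1
  4 h=>3 k=>1
  ⟦path⟧₂ = (1 1 1 1 1)
Equal? NO — does not commute

Answer: DOES NOT COMMUTE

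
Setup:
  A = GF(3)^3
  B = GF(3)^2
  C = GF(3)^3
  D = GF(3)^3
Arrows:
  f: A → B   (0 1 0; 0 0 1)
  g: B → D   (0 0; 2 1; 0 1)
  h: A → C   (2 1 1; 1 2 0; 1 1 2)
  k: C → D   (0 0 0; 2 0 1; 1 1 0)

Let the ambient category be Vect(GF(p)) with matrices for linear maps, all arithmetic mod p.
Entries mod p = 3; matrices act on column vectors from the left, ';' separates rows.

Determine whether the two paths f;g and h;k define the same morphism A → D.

Answer: DOES NOT COMMUTE

Trace:
1) trace f;g:
  e0=(1,0,0) f→(0,0) g→(0,0,0)
  e1=(0,1,0) f→(1,0) g→(0,2,0)
  e2=(0,0,1) f→(0,1) g→(0,1,1)
  composite₁ = (0 0 0; 0 2 1; 0 0 1)
2) trace h;k:
  e0=(1,0,0) h→(2,1,1) k→(0,2,0)
  e1=(0,1,0) h→(1,2,1) k→(0,0,0)
  e2=(0,0,1) h→(1,0,2) k→(0,1,1)
  composite₂ = (0 0 0; 2 0 1; 0 0 1)
Equal? differ; not commutative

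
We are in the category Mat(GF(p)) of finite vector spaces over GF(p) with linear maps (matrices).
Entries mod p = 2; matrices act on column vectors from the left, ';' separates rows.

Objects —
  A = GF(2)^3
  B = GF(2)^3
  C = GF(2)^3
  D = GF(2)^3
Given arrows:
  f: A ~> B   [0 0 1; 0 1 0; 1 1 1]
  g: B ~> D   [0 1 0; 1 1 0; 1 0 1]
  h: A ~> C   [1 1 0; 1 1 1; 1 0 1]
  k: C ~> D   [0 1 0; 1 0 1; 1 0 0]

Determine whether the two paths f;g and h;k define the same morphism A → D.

Answer: DOES NOT COMMUTE

Trace:
Along f;g (path 1):
  e0=[1,0,0] f~>[0,0,1] g~>[0,0,1]
  e1=[0,1,0] f~>[0,1,1] g~>[1,1,1]
  e2=[0,0,1] f~>[1,0,1] g~>[0,1,0]
  result₁ = [0 1 0; 0 1 1; 1 1 0]
Along h;k (path 2):
  e0=[1,0,0] h~>[1,1,1] k~>[1,0,1]
  e1=[0,1,0] h~>[1,1,0] k~>[1,1,1]
  e2=[0,0,1] h~>[0,1,1] k~>[1,1,0]
  result₂ = [1 1 1; 0 1 1; 1 1 0]
Equal? differ; not commutative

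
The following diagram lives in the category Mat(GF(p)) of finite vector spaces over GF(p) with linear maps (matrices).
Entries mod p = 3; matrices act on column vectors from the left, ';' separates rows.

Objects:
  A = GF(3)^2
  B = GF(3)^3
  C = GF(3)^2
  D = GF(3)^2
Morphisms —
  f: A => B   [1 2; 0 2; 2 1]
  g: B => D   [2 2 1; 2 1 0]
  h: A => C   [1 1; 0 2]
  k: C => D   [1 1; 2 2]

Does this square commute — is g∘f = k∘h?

1) trace f;g:
  e0=⟨1,0⟩ f=>⟨1,0,2⟩ g=>⟨1,2⟩
  e1=⟨0,1⟩ f=>⟨2,2,1⟩ g=>⟨0,0⟩
  ⟦path⟧₁ = [1 0; 2 0]
2) trace h;k:
  e0=⟨1,0⟩ h=>⟨1,0⟩ k=>⟨1,2⟩
  e1=⟨0,1⟩ h=>⟨1,2⟩ k=>⟨0,0⟩
  ⟦path⟧₂ = [1 0; 2 0]
Equal? equal; square commutes

Answer: COMMUTES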